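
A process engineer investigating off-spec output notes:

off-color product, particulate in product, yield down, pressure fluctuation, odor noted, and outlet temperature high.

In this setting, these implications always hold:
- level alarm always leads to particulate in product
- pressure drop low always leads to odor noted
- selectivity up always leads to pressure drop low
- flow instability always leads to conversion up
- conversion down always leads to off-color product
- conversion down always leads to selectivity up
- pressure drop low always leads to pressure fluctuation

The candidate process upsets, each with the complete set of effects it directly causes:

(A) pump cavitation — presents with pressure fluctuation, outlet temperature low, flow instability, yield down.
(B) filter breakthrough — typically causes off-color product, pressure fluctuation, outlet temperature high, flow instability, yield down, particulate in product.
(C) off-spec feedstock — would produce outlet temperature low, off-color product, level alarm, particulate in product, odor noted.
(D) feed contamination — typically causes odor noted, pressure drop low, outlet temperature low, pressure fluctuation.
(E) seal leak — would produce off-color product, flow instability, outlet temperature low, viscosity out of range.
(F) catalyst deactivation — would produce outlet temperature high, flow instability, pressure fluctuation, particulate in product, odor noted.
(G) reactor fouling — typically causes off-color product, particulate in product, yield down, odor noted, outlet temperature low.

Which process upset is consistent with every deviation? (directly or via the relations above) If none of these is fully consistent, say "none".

For each candidate, compare predicted effects to what was observed:
(A) pump cavitation — fails on off-color product, particulate in product, odor noted, outlet temperature high (predicts outlet temperature low, not outlet temperature high)
(B) filter breakthrough — does not account for odor noted
(C) off-spec feedstock — off-color product +; particulate in product +; yield down -; pressure fluctuation -; odor noted +; outlet temperature high -
(D) feed contamination — off-color product -; particulate in product -; yield down -; pressure fluctuation +; odor noted +; outlet temperature high -
(E) seal leak — off-color product +; particulate in product -; yield down -; pressure fluctuation -; odor noted -; outlet temperature high -
(F) catalyst deactivation — does not account for off-color product, yield down
(G) reactor fouling — fails on pressure fluctuation, outlet temperature high (predicts outlet temperature low, not outlet temperature high)
No candidate is consistent with all observations.

none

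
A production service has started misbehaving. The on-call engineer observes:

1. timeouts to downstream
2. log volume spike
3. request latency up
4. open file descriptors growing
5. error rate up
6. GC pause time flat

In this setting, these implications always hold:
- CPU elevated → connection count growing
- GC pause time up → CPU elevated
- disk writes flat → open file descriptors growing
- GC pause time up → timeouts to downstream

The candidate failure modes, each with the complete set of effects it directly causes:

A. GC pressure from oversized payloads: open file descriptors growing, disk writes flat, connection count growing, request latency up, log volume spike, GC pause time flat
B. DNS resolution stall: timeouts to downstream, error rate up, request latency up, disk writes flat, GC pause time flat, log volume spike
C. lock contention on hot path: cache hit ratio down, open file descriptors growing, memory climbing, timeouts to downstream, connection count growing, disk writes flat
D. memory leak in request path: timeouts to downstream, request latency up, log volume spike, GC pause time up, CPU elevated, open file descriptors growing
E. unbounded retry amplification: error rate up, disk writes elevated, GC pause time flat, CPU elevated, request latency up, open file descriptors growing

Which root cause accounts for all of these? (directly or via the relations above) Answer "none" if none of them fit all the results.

Checking each candidate against the observations:
(A) GC pressure from oversized payloads — does not account for timeouts to downstream, error rate up
(B) DNS resolution stall — accounts for every observation (open file descriptors growing through disk writes flat → open file descriptors growing)
(C) lock contention on hot path — does not account for log volume spike, request latency up, error rate up, GC pause time flat
(D) memory leak in request path — timeouts to downstream +; log volume spike +; request latency up +; open file descriptors growing +; error rate up -; GC pause time flat -
(E) unbounded retry amplification — does not account for timeouts to downstream, log volume spike
Only (B) is consistent with every observation.

B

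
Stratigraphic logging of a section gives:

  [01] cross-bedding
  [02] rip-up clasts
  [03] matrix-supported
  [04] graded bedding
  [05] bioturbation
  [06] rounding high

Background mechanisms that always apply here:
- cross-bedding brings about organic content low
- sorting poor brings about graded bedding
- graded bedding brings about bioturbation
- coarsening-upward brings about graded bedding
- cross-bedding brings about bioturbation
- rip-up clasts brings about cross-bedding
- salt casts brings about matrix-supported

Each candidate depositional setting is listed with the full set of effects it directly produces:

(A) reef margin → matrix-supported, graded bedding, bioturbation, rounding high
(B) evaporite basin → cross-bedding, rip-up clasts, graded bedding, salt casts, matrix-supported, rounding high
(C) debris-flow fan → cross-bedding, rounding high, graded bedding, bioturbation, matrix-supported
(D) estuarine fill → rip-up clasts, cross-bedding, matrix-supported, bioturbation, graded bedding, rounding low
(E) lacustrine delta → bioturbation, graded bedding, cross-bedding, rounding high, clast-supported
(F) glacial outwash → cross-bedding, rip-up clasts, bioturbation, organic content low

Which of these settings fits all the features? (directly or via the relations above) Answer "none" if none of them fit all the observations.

B

Per-candidate check:
(A) reef margin — does not account for cross-bedding, rip-up clasts
(B) evaporite basin — cross-bedding yes; rip-up clasts yes; matrix-supported yes; graded bedding yes; bioturbation yes (by graded bedding → bioturbation); rounding high yes
(C) debris-flow fan — cross-bedding yes; rip-up clasts NO; matrix-supported yes; graded bedding yes; bioturbation yes; rounding high yes
(D) estuarine fill — cross-bedding yes; rip-up clasts yes; matrix-supported yes; graded bedding yes; bioturbation yes; rounding high NO
(E) lacustrine delta — fails on rip-up clasts, matrix-supported (predicts clast-supported, not matrix-supported)
(F) glacial outwash — cross-bedding yes; rip-up clasts yes; matrix-supported NO; graded bedding NO; bioturbation yes; rounding high NO
(B) is the only candidate with no mismatches.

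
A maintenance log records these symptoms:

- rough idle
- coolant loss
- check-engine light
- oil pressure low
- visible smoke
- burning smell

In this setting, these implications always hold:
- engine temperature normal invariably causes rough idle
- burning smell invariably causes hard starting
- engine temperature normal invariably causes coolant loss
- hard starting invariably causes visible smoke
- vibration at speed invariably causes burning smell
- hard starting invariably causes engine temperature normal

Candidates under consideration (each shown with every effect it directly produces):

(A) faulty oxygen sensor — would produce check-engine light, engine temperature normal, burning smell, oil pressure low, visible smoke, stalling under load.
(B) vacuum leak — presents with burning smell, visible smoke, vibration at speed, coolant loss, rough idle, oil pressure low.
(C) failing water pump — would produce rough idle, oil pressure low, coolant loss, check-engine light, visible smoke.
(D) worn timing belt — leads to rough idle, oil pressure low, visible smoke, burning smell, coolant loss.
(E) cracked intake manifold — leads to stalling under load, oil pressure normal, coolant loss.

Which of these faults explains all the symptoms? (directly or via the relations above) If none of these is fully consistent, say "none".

A

For each candidate, compare predicted effects to what was observed:
(A) faulty oxygen sensor — rough idle match (via engine temperature normal → rough idle); coolant loss match (via engine temperature normal → coolant loss); check-engine light match; oil pressure low match; visible smoke match; burning smell match
(B) vacuum leak — rough idle match; coolant loss match; check-engine light miss; oil pressure low match; visible smoke match; burning smell match
(C) failing water pump — rough idle match; coolant loss match; check-engine light match; oil pressure low match; visible smoke match; burning smell miss
(D) worn timing belt — rough idle match; coolant loss match; check-engine light miss; oil pressure low match; visible smoke match; burning smell match
(E) cracked intake manifold — rough idle miss; coolant loss match; check-engine light miss; oil pressure low miss; visible smoke miss; burning smell miss
(A) is the only candidate with no mismatches.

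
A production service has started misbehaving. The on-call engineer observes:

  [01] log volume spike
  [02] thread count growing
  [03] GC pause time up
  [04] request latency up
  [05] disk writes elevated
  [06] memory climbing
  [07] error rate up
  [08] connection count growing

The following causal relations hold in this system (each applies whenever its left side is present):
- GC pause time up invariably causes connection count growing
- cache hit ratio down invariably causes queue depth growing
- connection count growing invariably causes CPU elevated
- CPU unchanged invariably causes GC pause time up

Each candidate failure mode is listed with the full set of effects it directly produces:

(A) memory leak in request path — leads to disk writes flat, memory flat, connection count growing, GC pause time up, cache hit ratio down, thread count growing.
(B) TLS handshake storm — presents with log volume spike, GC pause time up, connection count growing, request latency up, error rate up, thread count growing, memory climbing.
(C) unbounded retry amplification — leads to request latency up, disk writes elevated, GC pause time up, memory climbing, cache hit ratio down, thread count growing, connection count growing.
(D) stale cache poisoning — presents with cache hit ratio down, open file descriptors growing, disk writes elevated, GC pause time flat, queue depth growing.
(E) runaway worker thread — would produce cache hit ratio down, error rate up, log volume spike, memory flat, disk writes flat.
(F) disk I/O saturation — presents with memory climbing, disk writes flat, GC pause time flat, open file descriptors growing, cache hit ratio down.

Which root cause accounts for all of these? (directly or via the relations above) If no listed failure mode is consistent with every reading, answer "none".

Checking each candidate against the observations:
(A) memory leak in request path — log volume spike -; thread count growing +; GC pause time up +; request latency up -; disk writes elevated -; memory climbing -; error rate up -; connection count growing +
(B) TLS handshake storm — log volume spike +; thread count growing +; GC pause time up +; request latency up +; disk writes elevated -; memory climbing +; error rate up +; connection count growing +
(C) unbounded retry amplification — does not account for log volume spike, error rate up
(D) stale cache poisoning — log volume spike -; thread count growing -; GC pause time up -; request latency up -; disk writes elevated +; memory climbing -; error rate up -; connection count growing -
(E) runaway worker thread — fails on thread count growing, GC pause time up, request latency up, disk writes elevated, memory climbing, connection count growing (predicts disk writes flat, not disk writes elevated; predicts memory flat, not memory climbing)
(F) disk I/O saturation — log volume spike -; thread count growing -; GC pause time up -; request latency up -; disk writes elevated -; memory climbing +; error rate up -; connection count growing -
No candidate is consistent with all observations.

none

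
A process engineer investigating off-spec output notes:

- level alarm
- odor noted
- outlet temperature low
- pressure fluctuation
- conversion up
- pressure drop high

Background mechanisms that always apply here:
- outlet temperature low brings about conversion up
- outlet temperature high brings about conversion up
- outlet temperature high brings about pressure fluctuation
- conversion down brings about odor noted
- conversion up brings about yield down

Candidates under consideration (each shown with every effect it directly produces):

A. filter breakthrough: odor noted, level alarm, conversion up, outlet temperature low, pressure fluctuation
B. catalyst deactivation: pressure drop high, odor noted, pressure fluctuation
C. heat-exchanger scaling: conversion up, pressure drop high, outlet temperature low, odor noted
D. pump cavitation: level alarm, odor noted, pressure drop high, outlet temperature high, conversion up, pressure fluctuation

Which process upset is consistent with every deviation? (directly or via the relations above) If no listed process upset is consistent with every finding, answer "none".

Checking each candidate against the observations:
(A) filter breakthrough — does not account for pressure drop high
(B) catalyst deactivation — does not account for level alarm, outlet temperature low, conversion up
(C) heat-exchanger scaling — does not account for level alarm, pressure fluctuation
(D) pump cavitation — level alarm match; odor noted match; outlet temperature low miss; pressure fluctuation match; conversion up match; pressure drop high match
None of the listed candidates fits everything.

none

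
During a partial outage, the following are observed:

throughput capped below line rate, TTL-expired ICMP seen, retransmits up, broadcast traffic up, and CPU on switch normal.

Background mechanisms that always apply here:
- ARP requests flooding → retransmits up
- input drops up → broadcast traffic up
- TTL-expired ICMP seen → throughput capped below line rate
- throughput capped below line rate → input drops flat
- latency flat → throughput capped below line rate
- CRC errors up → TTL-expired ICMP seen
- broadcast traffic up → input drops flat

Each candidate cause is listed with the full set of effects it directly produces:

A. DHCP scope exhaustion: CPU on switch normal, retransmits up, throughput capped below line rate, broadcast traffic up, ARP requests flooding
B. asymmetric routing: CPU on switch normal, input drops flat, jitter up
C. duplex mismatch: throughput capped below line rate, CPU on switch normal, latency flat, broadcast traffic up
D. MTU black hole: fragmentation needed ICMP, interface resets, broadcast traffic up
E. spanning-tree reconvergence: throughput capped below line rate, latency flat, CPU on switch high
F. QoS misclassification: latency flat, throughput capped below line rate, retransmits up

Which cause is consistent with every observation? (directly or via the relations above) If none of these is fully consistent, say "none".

none

Testing each hypothesis:
(A) DHCP scope exhaustion — does not account for TTL-expired ICMP seen
(B) asymmetric routing — throughput capped below line rate ✗; TTL-expired ICMP seen ✗; retransmits up ✗; broadcast traffic up ✗; CPU on switch normal ✓
(C) duplex mismatch — throughput capped below line rate ✓; TTL-expired ICMP seen ✗; retransmits up ✗; broadcast traffic up ✓; CPU on switch normal ✓
(D) MTU black hole — does not account for throughput capped below line rate, TTL-expired ICMP seen, retransmits up, CPU on switch normal
(E) spanning-tree reconvergence — throughput capped below line rate ✓; TTL-expired ICMP seen ✗; retransmits up ✗; broadcast traffic up ✗; CPU on switch normal ✗
(F) QoS misclassification — does not account for TTL-expired ICMP seen, broadcast traffic up, CPU on switch normal
No candidate is consistent with all observations.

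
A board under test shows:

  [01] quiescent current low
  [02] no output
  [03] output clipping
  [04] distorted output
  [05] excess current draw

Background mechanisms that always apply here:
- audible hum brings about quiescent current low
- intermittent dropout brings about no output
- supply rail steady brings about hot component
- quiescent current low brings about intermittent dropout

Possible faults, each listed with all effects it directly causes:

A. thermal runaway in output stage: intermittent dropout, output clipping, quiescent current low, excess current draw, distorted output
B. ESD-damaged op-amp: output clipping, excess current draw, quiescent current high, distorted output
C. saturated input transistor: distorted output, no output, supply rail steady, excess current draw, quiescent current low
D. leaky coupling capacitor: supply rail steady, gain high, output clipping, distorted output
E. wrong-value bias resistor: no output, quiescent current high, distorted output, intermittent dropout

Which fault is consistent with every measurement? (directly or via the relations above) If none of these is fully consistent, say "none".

Per-candidate check:
(A) thermal runaway in output stage — accounts for every observation (no output via intermittent dropout → no output)
(B) ESD-damaged op-amp — fails on quiescent current low, no output (predicts quiescent current high, not quiescent current low)
(C) saturated input transistor — does not account for output clipping
(D) leaky coupling capacitor — quiescent current low NO; no output NO; output clipping yes; distorted output yes; excess current draw NO
(E) wrong-value bias resistor — quiescent current low NO; no output yes; output clipping NO; distorted output yes; excess current draw NO
(A) is the only candidate with no mismatches.

A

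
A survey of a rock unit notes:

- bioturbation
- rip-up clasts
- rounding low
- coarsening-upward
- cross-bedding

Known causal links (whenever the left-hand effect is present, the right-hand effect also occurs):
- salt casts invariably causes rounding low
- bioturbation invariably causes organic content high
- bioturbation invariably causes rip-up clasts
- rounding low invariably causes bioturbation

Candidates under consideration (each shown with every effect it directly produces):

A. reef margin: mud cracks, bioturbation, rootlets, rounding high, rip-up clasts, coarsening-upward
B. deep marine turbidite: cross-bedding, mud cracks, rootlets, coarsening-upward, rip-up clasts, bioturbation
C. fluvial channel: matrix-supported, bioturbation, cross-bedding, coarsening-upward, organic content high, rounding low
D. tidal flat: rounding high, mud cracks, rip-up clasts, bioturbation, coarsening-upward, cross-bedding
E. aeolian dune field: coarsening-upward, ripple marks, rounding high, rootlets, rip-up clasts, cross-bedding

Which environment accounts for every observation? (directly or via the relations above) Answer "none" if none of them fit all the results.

Checking each candidate against the observations:
(A) reef margin — bioturbation ✓; rip-up clasts ✓; rounding low ✗; coarsening-upward ✓; cross-bedding ✗
(B) deep marine turbidite — bioturbation ✓; rip-up clasts ✓; rounding low ✗; coarsening-upward ✓; cross-bedding ✓
(C) fluvial channel — accounts for every observation (rip-up clasts via bioturbation → rip-up clasts)
(D) tidal flat — fails on rounding low (predicts rounding high, not rounding low)
(E) aeolian dune field — bioturbation ✗; rip-up clasts ✓; rounding low ✗; coarsening-upward ✓; cross-bedding ✓
(C) is the only candidate with no mismatches.

C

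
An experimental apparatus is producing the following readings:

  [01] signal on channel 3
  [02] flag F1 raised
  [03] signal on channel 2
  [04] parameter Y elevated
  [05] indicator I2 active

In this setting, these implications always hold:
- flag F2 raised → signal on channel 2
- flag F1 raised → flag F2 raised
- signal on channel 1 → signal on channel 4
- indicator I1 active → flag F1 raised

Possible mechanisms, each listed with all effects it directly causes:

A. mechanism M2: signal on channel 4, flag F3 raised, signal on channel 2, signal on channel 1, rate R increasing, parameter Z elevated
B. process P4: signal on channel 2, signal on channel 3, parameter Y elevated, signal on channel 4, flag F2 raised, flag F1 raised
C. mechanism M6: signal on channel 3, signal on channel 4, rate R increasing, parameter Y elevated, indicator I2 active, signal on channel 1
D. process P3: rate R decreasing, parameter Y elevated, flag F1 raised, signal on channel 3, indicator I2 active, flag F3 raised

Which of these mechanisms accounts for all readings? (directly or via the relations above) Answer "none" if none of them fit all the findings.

D

Checking each candidate against the observations:
(A) mechanism M2 — signal on channel 3 ✗; flag F1 raised ✗; signal on channel 2 ✓; parameter Y elevated ✗; indicator I2 active ✗
(B) process P4 — signal on channel 3 ✓; flag F1 raised ✓; signal on channel 2 ✓; parameter Y elevated ✓; indicator I2 active ✗
(C) mechanism M6 — signal on channel 3 ✓; flag F1 raised ✗; signal on channel 2 ✗; parameter Y elevated ✓; indicator I2 active ✓
(D) process P3 — accounts for every observation (signal on channel 2 through flag F1 raised → flag F2 raised → signal on channel 2)
(D) is the only candidate with no mismatches.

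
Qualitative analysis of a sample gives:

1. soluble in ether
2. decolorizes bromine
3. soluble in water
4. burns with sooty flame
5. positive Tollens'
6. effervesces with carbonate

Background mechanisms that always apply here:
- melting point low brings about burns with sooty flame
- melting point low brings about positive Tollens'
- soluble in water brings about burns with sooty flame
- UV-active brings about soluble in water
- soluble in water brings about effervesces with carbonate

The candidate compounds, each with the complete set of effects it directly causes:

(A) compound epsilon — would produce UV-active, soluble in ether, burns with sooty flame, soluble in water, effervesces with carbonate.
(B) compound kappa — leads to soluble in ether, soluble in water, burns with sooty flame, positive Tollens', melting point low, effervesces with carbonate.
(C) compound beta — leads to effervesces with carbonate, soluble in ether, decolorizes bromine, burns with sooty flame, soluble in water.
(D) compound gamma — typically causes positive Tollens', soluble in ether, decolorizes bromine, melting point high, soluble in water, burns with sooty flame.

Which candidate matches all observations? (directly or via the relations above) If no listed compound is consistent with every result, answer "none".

For each candidate, compare predicted effects to what was observed:
(A) compound epsilon — does not account for decolorizes bromine, positive Tollens'
(B) compound kappa — soluble in ether match; decolorizes bromine miss; soluble in water match; burns with sooty flame match; positive Tollens' match; effervesces with carbonate match
(C) compound beta — soluble in ether match; decolorizes bromine match; soluble in water match; burns with sooty flame match; positive Tollens' miss; effervesces with carbonate match
(D) compound gamma — accounts for every observation (effervesces with carbonate by soluble in water → effervesces with carbonate)
Only (D) is consistent with every observation.

D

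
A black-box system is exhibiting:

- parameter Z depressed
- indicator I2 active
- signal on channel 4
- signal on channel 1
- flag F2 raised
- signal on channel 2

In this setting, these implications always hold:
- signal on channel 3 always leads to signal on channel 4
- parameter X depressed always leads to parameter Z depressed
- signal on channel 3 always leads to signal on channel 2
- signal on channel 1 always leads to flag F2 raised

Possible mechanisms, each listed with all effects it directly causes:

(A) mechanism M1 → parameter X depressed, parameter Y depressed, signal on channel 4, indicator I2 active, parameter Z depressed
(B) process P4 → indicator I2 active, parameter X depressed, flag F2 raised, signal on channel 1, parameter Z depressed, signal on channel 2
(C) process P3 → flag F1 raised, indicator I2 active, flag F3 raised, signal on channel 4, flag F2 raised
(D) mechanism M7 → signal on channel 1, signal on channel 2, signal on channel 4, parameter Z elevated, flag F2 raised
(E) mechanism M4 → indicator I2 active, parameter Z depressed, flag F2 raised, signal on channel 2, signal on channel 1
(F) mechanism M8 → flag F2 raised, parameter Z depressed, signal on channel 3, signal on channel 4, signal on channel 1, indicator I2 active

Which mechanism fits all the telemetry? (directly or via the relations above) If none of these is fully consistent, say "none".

Per-candidate check:
(A) mechanism M1 — parameter Z depressed +; indicator I2 active +; signal on channel 4 +; signal on channel 1 -; flag F2 raised -; signal on channel 2 -
(B) process P4 — parameter Z depressed +; indicator I2 active +; signal on channel 4 -; signal on channel 1 +; flag F2 raised +; signal on channel 2 +
(C) process P3 — does not account for parameter Z depressed, signal on channel 1, signal on channel 2
(D) mechanism M7 — fails on parameter Z depressed, indicator I2 active (predicts parameter Z elevated, not parameter Z depressed)
(E) mechanism M4 — parameter Z depressed +; indicator I2 active +; signal on channel 4 -; signal on channel 1 +; flag F2 raised +; signal on channel 2 +
(F) mechanism M8 — parameter Z depressed +; indicator I2 active +; signal on channel 4 +; signal on channel 1 +; flag F2 raised +; signal on channel 2 + (via signal on channel 3 → signal on channel 2)
Only (F) is consistent with every observation.

F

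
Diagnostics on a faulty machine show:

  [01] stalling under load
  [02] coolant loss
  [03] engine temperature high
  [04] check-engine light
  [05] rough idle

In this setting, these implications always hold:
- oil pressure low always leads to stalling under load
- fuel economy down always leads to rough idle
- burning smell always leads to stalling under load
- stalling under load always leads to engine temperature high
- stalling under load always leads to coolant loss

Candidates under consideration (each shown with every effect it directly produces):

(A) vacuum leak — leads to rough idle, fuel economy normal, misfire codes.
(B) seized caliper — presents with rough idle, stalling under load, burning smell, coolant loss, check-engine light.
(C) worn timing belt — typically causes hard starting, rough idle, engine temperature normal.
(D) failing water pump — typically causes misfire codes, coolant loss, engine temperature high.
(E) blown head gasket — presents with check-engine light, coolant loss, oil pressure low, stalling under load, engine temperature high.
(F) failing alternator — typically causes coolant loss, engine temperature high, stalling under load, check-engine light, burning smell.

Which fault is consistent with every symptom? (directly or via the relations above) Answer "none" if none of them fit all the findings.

Per-candidate check:
(A) vacuum leak — does not account for stalling under load, coolant loss, engine temperature high, check-engine light
(B) seized caliper — stalling under load +; coolant loss +; engine temperature high + (by stalling under load → engine temperature high); check-engine light +; rough idle +
(C) worn timing belt — stalling under load -; coolant loss -; engine temperature high -; check-engine light -; rough idle +
(D) failing water pump — stalling under load -; coolant loss +; engine temperature high +; check-engine light -; rough idle -
(E) blown head gasket — stalling under load +; coolant loss +; engine temperature high +; check-engine light +; rough idle -
(F) failing alternator — stalling under load +; coolant loss +; engine temperature high +; check-engine light +; rough idle -
Only (B) is consistent with every observation.

B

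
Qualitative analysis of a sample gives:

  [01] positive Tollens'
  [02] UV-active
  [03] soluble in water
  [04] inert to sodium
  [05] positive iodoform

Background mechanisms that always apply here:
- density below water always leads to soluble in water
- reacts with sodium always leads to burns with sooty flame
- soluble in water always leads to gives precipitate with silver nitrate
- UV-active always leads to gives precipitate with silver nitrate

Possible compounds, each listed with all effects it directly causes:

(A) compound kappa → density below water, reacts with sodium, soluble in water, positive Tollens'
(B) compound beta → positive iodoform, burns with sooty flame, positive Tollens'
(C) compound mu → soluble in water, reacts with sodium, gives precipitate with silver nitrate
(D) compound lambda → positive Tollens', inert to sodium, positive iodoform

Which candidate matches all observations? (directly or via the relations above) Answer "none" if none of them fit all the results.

Checking each candidate against the observations:
(A) compound kappa — positive Tollens' ✓; UV-active ✗; soluble in water ✓; inert to sodium ✗; positive iodoform ✗
(B) compound beta — does not account for UV-active, soluble in water, inert to sodium
(C) compound mu — positive Tollens' ✗; UV-active ✗; soluble in water ✓; inert to sodium ✗; positive iodoform ✗
(D) compound lambda — positive Tollens' ✓; UV-active ✗; soluble in water ✗; inert to sodium ✓; positive iodoform ✓
Every candidate fails on at least one observation.

none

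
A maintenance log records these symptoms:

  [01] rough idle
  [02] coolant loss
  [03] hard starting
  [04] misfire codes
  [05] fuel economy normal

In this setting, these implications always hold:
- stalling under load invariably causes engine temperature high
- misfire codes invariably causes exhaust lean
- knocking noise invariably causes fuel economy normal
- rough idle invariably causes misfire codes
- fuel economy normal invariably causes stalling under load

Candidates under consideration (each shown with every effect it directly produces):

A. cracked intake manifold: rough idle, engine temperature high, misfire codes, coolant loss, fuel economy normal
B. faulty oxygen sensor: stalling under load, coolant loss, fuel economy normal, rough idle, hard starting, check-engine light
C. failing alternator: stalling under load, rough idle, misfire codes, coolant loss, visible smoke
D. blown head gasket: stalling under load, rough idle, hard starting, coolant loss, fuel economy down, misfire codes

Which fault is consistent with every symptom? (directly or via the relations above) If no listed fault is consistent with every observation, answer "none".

For each candidate, compare predicted effects to what was observed:
(A) cracked intake manifold — does not account for hard starting
(B) faulty oxygen sensor — accounts for every observation (misfire codes via rough idle → misfire codes)
(C) failing alternator — does not account for hard starting, fuel economy normal
(D) blown head gasket — fails on fuel economy normal (predicts fuel economy down, not fuel economy normal)
Only (B) is consistent with every observation.

B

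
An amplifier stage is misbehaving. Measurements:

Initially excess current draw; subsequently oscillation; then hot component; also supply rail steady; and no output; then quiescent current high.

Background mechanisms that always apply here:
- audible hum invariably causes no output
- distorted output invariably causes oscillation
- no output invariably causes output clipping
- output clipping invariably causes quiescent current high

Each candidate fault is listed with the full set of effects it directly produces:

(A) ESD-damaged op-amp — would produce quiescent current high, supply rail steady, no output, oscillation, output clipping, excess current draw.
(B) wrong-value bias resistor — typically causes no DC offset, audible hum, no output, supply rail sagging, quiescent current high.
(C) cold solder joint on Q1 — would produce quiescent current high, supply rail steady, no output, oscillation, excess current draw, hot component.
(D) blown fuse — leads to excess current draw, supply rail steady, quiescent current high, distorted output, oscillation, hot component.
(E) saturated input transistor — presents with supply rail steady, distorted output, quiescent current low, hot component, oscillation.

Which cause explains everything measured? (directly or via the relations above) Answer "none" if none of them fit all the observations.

Checking each candidate against the observations:
(A) ESD-damaged op-amp — excess current draw +; oscillation +; hot component -; supply rail steady +; no output +; quiescent current high +
(B) wrong-value bias resistor — fails on excess current draw, oscillation, hot component, supply rail steady (predicts supply rail sagging, not supply rail steady)
(C) cold solder joint on Q1 — accounts for every observation
(D) blown fuse — does not account for no output
(E) saturated input transistor — excess current draw -; oscillation +; hot component +; supply rail steady +; no output -; quiescent current high -
(C) is the only candidate with no mismatches.

C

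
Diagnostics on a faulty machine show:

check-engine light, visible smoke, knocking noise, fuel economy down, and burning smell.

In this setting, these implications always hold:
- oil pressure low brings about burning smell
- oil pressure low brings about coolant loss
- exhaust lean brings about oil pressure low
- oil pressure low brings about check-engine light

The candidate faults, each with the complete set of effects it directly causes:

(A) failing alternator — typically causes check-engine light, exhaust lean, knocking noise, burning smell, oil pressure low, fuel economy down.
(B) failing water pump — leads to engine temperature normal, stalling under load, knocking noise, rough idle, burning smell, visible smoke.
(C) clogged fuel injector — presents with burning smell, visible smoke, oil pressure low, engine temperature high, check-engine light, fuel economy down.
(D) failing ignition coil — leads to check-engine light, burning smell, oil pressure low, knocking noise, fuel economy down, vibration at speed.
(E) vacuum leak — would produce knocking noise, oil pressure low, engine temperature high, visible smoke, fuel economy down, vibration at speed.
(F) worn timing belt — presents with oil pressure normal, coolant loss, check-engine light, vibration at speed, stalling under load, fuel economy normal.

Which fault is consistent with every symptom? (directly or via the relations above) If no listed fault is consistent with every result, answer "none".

E

For each candidate, compare predicted effects to what was observed:
(A) failing alternator — check-engine light match; visible smoke miss; knocking noise match; fuel economy down match; burning smell match
(B) failing water pump — does not account for check-engine light, fuel economy down
(C) clogged fuel injector — does not account for knocking noise
(D) failing ignition coil — does not account for visible smoke
(E) vacuum leak — check-engine light match (via oil pressure low → check-engine light); visible smoke match; knocking noise match; fuel economy down match; burning smell match (via oil pressure low → burning smell)
(F) worn timing belt — fails on visible smoke, knocking noise, fuel economy down, burning smell (predicts fuel economy normal, not fuel economy down)
Only (E) is consistent with every observation.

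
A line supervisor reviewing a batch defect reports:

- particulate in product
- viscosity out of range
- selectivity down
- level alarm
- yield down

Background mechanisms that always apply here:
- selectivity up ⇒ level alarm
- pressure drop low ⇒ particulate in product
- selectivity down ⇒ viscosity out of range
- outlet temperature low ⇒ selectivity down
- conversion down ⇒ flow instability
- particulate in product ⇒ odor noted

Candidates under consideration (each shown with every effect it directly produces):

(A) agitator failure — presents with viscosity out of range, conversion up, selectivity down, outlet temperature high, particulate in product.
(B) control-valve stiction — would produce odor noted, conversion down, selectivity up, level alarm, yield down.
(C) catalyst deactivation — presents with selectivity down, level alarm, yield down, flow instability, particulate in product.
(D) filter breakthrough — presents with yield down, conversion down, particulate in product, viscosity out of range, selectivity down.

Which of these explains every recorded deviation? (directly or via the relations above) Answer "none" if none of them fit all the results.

C

Testing each hypothesis:
(A) agitator failure — particulate in product +; viscosity out of range +; selectivity down +; level alarm -; yield down -
(B) control-valve stiction — particulate in product -; viscosity out of range -; selectivity down -; level alarm +; yield down +
(C) catalyst deactivation — accounts for every observation (viscosity out of range through selectivity down → viscosity out of range)
(D) filter breakthrough — does not account for level alarm
(C) is the only candidate with no mismatches.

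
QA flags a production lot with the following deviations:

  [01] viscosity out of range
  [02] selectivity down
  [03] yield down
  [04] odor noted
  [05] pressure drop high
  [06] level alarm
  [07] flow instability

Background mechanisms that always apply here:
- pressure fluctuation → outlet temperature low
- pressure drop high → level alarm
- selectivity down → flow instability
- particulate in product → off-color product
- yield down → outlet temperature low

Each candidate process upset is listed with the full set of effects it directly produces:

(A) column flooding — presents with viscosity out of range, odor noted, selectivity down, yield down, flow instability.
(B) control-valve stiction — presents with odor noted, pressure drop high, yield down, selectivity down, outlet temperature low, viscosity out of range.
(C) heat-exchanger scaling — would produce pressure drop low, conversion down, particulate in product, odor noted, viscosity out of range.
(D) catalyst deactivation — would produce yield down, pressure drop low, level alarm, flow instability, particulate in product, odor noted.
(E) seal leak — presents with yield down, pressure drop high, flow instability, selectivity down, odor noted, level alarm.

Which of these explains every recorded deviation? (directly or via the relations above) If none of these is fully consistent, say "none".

B

Checking each candidate against the observations:
(A) column flooding — does not account for pressure drop high, level alarm
(B) control-valve stiction — viscosity out of range match; selectivity down match; yield down match; odor noted match; pressure drop high match; level alarm match (via pressure drop high → level alarm); flow instability match (via selectivity down → flow instability)
(C) heat-exchanger scaling — viscosity out of range match; selectivity down miss; yield down miss; odor noted match; pressure drop high miss; level alarm miss; flow instability miss
(D) catalyst deactivation — viscosity out of range miss; selectivity down miss; yield down match; odor noted match; pressure drop high miss; level alarm match; flow instability match
(E) seal leak — viscosity out of range miss; selectivity down match; yield down match; odor noted match; pressure drop high match; level alarm match; flow instability match
(B) is the only candidate with no mismatches.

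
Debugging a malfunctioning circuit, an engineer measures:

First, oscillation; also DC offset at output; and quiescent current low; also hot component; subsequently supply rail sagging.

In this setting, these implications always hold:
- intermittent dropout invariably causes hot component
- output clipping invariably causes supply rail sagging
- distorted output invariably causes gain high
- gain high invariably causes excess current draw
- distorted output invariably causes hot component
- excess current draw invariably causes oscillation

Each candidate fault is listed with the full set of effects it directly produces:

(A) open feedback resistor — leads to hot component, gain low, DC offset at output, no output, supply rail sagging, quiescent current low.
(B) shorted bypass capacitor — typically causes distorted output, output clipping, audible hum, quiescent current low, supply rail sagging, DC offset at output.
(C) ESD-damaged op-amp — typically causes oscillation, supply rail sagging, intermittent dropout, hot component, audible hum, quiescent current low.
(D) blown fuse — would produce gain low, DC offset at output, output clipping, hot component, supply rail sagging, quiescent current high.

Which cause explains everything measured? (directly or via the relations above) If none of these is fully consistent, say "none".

B

Per-candidate check:
(A) open feedback resistor — oscillation NO; DC offset at output yes; quiescent current low yes; hot component yes; supply rail sagging yes
(B) shorted bypass capacitor — accounts for every observation (oscillation through distorted output → gain high → excess current draw → oscillation)
(C) ESD-damaged op-amp — does not account for DC offset at output
(D) blown fuse — oscillation NO; DC offset at output yes; quiescent current low NO; hot component yes; supply rail sagging yes
(B) alone accounts for all the evidence.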